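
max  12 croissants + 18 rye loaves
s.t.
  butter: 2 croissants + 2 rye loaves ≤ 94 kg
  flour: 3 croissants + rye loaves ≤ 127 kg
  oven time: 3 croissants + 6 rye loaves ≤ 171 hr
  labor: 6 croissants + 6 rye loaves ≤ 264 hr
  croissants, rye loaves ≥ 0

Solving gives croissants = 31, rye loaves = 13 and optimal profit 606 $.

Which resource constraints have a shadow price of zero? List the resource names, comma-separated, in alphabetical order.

butter: 88/94 (slack 6)
flour: 106/127 (slack 21)
oven time: 171/171 (binding)
labor: 264/264 (binding)
By complementary slackness, a constraint with positive slack has shadow price 0 → butter, flour.

butter, flour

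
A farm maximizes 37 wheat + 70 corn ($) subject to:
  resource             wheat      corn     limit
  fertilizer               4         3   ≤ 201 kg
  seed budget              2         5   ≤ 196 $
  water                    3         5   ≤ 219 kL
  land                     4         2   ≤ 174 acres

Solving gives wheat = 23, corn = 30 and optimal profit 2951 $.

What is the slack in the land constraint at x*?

22

land used = 4·23 + 2·30 = 152; slack = 174 − 152 = 22.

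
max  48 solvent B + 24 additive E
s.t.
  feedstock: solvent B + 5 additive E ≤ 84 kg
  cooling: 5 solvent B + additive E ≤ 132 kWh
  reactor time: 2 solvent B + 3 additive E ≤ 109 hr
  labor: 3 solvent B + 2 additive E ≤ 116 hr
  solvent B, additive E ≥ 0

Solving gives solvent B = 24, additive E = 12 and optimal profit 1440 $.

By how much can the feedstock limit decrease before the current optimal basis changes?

57.6

Binding constraints: feedstock, cooling. The basis is B = [[1,5],[5,1]] with det -24.
Per unit decrease in feedstock, x* moves by d = (0.0417, -0.2083).
The basis stays optimal until additive E reaches 0; allowable decrease = 57.6 kg.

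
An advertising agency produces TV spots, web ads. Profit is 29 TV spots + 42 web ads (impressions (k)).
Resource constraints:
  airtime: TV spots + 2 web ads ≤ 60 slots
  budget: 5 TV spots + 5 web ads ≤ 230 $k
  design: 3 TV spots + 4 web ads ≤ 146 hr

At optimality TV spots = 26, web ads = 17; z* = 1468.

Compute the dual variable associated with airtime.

5

At the optimum: airtime uses 60 of 60 (binding); budget uses 215 of 230 (slack = 15); design uses 146 of 146 (binding).
Since budget is not tight, its dual is 0.
The binding rows give the dual system: 1·y_airtime + 3·y_design = 29 and 2·y_airtime + 4·y_design = 42.
This yields shadow prices y_airtime = 5, y_design = 8.
Shadow price of airtime = 5.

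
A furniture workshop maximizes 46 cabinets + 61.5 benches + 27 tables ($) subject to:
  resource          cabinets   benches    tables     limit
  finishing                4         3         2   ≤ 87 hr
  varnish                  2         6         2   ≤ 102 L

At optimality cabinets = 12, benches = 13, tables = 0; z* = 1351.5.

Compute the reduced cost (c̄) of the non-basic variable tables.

At the optimum: finishing uses 87 of 87 (binding); varnish uses 102 of 102 (binding).
Dual feasibility on the basic columns requires 4·y_finishing + 2·y_varnish = 46, 3·y_finishing + 6·y_varnish = 61.5.
This yields shadow prices y_finishing = 8.5, y_varnish = 6.
Reduced cost of tables: c₃ − yᵀa₃ = 27 − (8.5·2 + 6·2) = 27 − 29 = -2.

-2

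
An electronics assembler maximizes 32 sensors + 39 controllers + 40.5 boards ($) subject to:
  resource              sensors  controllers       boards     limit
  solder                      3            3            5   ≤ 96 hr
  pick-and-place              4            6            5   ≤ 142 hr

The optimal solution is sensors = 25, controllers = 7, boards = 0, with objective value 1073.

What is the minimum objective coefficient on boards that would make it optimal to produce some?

47.5

Both solder and pick-and-place are binding at x*.
The binding rows give the dual system: 3·y_solder + 4·y_pick-and-place = 32 and 3·y_solder + 6·y_pick-and-place = 39.
→ y_solder = 6 and y_pick-and-place = 3.5.
boards enters the basis when its profit ≥ yᵀa₃ = 6·5 + 3.5·5 = 47.5.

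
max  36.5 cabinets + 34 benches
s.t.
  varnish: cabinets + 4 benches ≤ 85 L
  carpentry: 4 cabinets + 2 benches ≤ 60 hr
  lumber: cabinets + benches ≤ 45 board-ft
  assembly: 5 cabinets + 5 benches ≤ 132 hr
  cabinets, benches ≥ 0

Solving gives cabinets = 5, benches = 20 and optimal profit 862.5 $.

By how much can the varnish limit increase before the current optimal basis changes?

Binding constraints: varnish, carpentry. The basis is B = [[1,4],[4,2]] with det -14.
Per unit increase in varnish, x* moves by d = (-0.1429, 0.2857).
The basis stays optimal until assembly becomes binding; allowable increase = 9.8 L.

9.8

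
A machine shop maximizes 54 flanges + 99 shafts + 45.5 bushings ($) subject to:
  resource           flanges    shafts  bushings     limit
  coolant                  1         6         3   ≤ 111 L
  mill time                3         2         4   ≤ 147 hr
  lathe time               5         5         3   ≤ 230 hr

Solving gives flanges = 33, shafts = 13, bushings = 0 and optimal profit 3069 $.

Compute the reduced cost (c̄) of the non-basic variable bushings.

-8.5

Binding: coolant and lathe time. Non-binding: mill time (22 unused).
Since mill time is not tight, its dual is 0.
The binding rows give the dual system: 1·y_coolant + 5·y_lathe time = 54 and 6·y_coolant + 5·y_lathe time = 99.
Solving: y_coolant = 9, y_lathe time = 9.
Reduced cost of bushings: c₃ − yᵀa₃ = 45.5 − (9·3 + 9·3) = 45.5 − 54 = -8.5.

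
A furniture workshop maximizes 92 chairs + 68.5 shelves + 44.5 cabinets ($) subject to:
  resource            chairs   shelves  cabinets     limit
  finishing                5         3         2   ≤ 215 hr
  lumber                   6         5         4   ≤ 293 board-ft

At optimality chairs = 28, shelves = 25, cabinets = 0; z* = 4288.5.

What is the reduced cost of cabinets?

-7.5

Both finishing and lumber are binding at x*.
From A_Bᵀ y = c: 5·y_finishing + 6·y_lumber = 92; 3·y_finishing + 5·y_lumber = 68.5.
→ y_finishing = 7 and y_lumber = 9.5.
Reduced cost of cabinets: c₃ − yᵀa₃ = 44.5 − (7·2 + 9.5·4) = 44.5 − 52 = -7.5.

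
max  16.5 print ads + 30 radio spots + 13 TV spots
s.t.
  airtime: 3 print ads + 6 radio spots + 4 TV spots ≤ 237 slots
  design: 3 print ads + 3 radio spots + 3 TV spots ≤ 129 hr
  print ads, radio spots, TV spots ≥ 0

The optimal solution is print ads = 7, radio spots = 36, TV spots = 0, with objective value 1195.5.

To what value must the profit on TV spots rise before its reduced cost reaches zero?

21

Check each constraint at x*: airtime 237/237 (tight); design 129/129 (tight).
From A_Bᵀ y = c: 3·y_airtime + 3·y_design = 16.5; 6·y_airtime + 3·y_design = 30.
Solving: y_airtime = 4.5, y_design = 1.
TV spots enters the basis when its profit ≥ yᵀa₃ = 4.5·4 + 1·3 = 21.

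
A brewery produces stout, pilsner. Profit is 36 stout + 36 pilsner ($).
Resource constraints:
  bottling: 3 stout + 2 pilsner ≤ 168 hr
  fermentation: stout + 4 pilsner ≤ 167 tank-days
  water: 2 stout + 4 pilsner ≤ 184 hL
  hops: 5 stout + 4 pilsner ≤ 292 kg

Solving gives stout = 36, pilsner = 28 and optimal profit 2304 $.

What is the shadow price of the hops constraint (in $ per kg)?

6

Check each constraint at x*: bottling 164/168 (slack 4); fermentation 148/167 (slack 19); water 184/184 (tight); hops 292/292 (tight).
By complementary slackness, y = 0 for the non-binding constraints.
The binding rows give the dual system: 2·y_water + 5·y_hops = 36 and 4·y_water + 4·y_hops = 36.
Solving: y_water = 3, y_hops = 6.
Shadow price of hops = 6.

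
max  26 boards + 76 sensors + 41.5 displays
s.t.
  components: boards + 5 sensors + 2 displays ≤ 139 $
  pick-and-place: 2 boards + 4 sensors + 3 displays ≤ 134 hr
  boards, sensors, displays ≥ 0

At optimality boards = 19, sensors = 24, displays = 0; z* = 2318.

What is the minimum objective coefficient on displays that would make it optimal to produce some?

At the optimum: components uses 139 of 139 (binding); pick-and-place uses 134 of 134 (binding).
The binding rows give the dual system: 1·y_components + 2·y_pick-and-place = 26 and 5·y_components + 4·y_pick-and-place = 76.
→ y_components = 8 and y_pick-and-place = 9.
displays enters the basis when its profit ≥ yᵀa₃ = 8·2 + 9·3 = 43.

43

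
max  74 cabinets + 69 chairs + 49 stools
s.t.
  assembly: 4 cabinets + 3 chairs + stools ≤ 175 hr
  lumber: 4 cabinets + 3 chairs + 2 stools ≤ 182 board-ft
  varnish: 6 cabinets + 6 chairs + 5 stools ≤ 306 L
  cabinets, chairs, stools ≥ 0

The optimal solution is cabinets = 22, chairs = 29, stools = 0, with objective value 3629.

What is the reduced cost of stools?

-1

At the optimum: assembly uses 175 of 175 (binding); lumber uses 175 of 182 (slack = 7); varnish uses 306 of 306 (binding).
Since lumber is not tight, its dual is 0.
The binding rows give the dual system: 4·y_assembly + 6·y_varnish = 74 and 3·y_assembly + 6·y_varnish = 69.
→ y_assembly = 5 and y_varnish = 9.
Reduced cost of stools: c₃ − yᵀa₃ = 49 − (5·1 + 9·5) = 49 − 50 = -1.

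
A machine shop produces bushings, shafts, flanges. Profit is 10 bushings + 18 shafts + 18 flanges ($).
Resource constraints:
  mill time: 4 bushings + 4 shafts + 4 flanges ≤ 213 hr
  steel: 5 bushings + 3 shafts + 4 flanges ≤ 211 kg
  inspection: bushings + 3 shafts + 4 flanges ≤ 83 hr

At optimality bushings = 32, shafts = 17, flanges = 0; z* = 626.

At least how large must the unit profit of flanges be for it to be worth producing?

24

Binding: steel and inspection. Non-binding: mill time (17 unused).
Slack constraints have shadow price 0 (complementary slackness).
Dual feasibility on the basic columns requires 5·y_steel + 1·y_inspection = 10, 3·y_steel + 3·y_inspection = 18.
This yields shadow prices y_steel = 1, y_inspection = 5.
flanges enters the basis when its profit ≥ yᵀa₃ = 1·4 + 5·4 = 24.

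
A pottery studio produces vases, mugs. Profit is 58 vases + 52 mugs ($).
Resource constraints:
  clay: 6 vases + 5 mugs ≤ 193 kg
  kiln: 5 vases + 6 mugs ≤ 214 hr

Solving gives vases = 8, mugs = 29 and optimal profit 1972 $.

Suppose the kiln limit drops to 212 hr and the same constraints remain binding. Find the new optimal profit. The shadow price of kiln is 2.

Δb = -2, so new z* = 1972 + (2)·(-2) = 1972 − 4 = 1968.

1968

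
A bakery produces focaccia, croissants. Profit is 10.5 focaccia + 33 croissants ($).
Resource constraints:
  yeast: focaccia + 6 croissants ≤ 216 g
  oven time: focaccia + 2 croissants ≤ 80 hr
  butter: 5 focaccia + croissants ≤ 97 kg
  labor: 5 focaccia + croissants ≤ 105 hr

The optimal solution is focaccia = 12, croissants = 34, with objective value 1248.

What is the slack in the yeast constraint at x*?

yeast used = 1·12 + 6·34 = 216; slack = 216 − 216 = 0.

0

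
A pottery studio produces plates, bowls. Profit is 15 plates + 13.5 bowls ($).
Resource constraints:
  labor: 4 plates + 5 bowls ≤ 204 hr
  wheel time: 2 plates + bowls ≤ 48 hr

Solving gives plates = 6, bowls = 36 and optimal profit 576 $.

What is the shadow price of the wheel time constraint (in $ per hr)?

At the optimum: labor uses 204 of 204 (binding); wheel time uses 48 of 48 (binding).
Dual feasibility on the basic columns requires 4·y_labor + 2·y_wheel time = 15, 5·y_labor + 1·y_wheel time = 13.5.
Solving: y_labor = 2, y_wheel time = 3.5.
Shadow price of wheel time = 3.5.

3.5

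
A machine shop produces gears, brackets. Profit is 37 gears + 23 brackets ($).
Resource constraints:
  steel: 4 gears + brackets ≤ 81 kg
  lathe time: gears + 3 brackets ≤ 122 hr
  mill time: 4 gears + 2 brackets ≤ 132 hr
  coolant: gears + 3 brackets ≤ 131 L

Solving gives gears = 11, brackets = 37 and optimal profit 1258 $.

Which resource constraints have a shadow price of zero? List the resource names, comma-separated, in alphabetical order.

coolant, mill time

steel: 81/81 (binding)
lathe time: 122/122 (binding)
mill time: 118/132 (slack 14)
coolant: 122/131 (slack 9)
By complementary slackness, a constraint with positive slack has shadow price 0 → coolant, mill time.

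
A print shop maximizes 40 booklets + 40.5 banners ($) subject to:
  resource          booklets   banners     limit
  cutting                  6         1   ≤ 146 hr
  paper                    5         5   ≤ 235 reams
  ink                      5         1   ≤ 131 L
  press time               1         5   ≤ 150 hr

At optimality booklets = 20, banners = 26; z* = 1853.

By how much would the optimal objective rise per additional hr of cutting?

5.5

Check each constraint at x*: cutting 146/146 (tight); paper 230/235 (slack 5); ink 126/131 (slack 5); press time 150/150 (tight).
Since paper, ink are not tight, their duals are 0.
From A_Bᵀ y = c: 6·y_cutting + 1·y_press time = 40; 1·y_cutting + 5·y_press time = 40.5.
This yields shadow prices y_cutting = 5.5, y_press time = 7.
Shadow price of cutting = 5.5.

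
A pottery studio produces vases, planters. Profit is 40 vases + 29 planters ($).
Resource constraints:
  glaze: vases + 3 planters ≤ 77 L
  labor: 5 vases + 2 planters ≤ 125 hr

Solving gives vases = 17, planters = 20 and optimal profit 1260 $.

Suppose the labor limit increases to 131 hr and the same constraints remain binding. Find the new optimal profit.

Both glaze and labor are binding at x*.
The binding rows give the dual system: 1·y_glaze + 5·y_labor = 40 and 3·y_glaze + 2·y_labor = 29.
This yields shadow prices y_glaze = 5, y_labor = 7.
Δz = y_labor·Δb = 7 × (6) = 42, so new z* = 1260 + 42 = 1302.

1302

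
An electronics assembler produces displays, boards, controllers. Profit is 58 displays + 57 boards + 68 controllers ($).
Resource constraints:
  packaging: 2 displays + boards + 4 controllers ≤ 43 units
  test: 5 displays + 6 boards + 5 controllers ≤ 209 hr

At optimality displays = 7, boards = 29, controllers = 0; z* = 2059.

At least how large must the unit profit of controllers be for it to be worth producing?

76

Check each constraint at x*: packaging 43/43 (tight); test 209/209 (tight).
Dual feasibility on the basic columns requires 2·y_packaging + 5·y_test = 58, 1·y_packaging + 6·y_test = 57.
Solving: y_packaging = 9, y_test = 8.
controllers enters the basis when its profit ≥ yᵀa₃ = 9·4 + 8·5 = 76.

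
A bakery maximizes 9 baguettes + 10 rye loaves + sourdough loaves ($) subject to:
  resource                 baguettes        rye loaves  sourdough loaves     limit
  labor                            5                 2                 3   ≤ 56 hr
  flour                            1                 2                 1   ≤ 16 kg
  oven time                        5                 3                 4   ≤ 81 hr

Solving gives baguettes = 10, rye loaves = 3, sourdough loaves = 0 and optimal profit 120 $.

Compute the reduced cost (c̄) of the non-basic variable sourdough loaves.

Check each constraint at x*: labor 56/56 (tight); flour 16/16 (tight); oven time 59/81 (slack 22).
By complementary slackness, y = 0 for the non-binding constraint.
Dual feasibility on the basic columns requires 5·y_labor + 1·y_flour = 9, 2·y_labor + 2·y_flour = 10.
This yields shadow prices y_labor = 1, y_flour = 4.
Reduced cost of sourdough loaves: c₃ − yᵀa₃ = 1 − (1·3 + 4·1) = 1 − 7 = -6.

-6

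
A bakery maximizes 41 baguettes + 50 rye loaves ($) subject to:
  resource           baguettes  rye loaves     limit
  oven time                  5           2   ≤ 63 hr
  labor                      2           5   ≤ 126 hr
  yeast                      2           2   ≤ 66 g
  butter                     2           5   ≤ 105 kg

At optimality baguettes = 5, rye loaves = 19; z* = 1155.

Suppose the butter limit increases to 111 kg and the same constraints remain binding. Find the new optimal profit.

Binding: oven time and butter. Non-binding: labor (21 unused), yeast (18 unused).
Since labor, yeast are not tight, their duals are 0.
Dual feasibility on the basic columns requires 5·y_oven time + 2·y_butter = 41, 2·y_oven time + 5·y_butter = 50.
Solving: y_oven time = 5, y_butter = 8.
Δz = y_butter·Δb = 8 × (6) = 48, so new z* = 1155 + 48 = 1203.

1203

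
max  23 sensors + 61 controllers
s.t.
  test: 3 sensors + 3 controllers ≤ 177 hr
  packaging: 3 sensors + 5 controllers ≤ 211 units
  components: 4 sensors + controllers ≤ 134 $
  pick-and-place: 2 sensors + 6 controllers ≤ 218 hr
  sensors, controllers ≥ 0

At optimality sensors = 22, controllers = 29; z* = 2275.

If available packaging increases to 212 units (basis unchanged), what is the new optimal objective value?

Binding: packaging and pick-and-place. Non-binding: test (24 unused), components (17 unused).
Slack constraints have shadow price 0 (complementary slackness).
From A_Bᵀ y = c: 3·y_packaging + 2·y_pick-and-place = 23; 5·y_packaging + 6·y_pick-and-place = 61.
→ y_packaging = 2 and y_pick-and-place = 8.5.
Δz = y_packaging·Δb = 2 × (1) = 2, so new z* = 2275 + 2 = 2277.

2277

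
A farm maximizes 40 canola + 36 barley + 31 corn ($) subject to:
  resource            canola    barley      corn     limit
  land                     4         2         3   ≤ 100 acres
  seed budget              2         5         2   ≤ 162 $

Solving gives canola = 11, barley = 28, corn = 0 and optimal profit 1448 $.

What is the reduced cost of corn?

-1

Check each constraint at x*: land 100/100 (tight); seed budget 162/162 (tight).
Dual feasibility on the basic columns requires 4·y_land + 2·y_seed budget = 40, 2·y_land + 5·y_seed budget = 36.
This yields shadow prices y_land = 8, y_seed budget = 4.
Reduced cost of corn: c₃ − yᵀa₃ = 31 − (8·3 + 4·2) = 31 − 32 = -1.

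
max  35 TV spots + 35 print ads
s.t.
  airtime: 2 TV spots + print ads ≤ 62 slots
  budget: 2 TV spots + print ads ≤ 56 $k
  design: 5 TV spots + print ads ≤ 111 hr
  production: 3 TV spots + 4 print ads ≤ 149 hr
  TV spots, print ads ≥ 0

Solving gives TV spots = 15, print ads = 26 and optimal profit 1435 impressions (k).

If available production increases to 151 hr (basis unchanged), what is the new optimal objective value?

1449

Binding: budget and production. Non-binding: airtime (6 unused), design (10 unused).
By complementary slackness, y = 0 for the non-binding constraints.
Dual feasibility on the basic columns requires 2·y_budget + 3·y_production = 35, 1·y_budget + 4·y_production = 35.
→ y_budget = 7 and y_production = 7.
Δz = y_production·Δb = 7 × (2) = 14, so new z* = 1435 + 14 = 1449.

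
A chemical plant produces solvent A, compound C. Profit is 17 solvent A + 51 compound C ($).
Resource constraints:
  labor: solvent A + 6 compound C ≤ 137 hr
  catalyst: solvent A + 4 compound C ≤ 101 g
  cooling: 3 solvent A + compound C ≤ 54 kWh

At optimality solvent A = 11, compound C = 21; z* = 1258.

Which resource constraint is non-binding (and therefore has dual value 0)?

catalyst

labor: 137/137 (binding)
catalyst: 95/101 (slack 6)
cooling: 54/54 (binding)
By complementary slackness, a constraint with positive slack has shadow price 0 → catalyst.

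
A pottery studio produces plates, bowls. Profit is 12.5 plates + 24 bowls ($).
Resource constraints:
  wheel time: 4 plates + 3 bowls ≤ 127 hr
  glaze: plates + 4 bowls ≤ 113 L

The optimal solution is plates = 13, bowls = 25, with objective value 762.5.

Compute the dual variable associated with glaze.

4.5

Check each constraint at x*: wheel time 127/127 (tight); glaze 113/113 (tight).
Dual feasibility on the basic columns requires 4·y_wheel time + 1·y_glaze = 12.5, 3·y_wheel time + 4·y_glaze = 24.
→ y_wheel time = 2 and y_glaze = 4.5.
Shadow price of glaze = 4.5.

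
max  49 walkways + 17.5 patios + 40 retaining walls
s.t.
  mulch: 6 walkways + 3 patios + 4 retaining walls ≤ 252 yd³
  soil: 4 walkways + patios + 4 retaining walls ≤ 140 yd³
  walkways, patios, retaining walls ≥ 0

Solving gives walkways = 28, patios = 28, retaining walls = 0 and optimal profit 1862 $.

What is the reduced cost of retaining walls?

-2

Check each constraint at x*: mulch 252/252 (tight); soil 140/140 (tight).
Dual feasibility on the basic columns requires 6·y_mulch + 4·y_soil = 49, 3·y_mulch + 1·y_soil = 17.5.
This yields shadow prices y_mulch = 3.5, y_soil = 7.
Reduced cost of retaining walls: c₃ − yᵀa₃ = 40 − (3.5·4 + 7·4) = 40 − 42 = -2.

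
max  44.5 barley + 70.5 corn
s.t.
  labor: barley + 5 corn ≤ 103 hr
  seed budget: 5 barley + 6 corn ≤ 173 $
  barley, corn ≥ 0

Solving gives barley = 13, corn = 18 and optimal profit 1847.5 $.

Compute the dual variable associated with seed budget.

8

Both labor and seed budget are binding at x*.
The binding rows give the dual system: 1·y_labor + 5·y_seed budget = 44.5 and 5·y_labor + 6·y_seed budget = 70.5.
→ y_labor = 4.5 and y_seed budget = 8.
Shadow price of seed budget = 8.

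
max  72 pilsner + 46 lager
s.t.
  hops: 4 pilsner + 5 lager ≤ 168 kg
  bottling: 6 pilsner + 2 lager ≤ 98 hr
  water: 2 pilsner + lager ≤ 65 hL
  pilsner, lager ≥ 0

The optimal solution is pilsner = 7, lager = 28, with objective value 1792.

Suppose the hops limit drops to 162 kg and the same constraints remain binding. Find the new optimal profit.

1756

Check each constraint at x*: hops 168/168 (tight); bottling 98/98 (tight); water 42/65 (slack 23).
Slack constraints have shadow price 0 (complementary slackness).
The binding rows give the dual system: 4·y_hops + 6·y_bottling = 72 and 5·y_hops + 2·y_bottling = 46.
This yields shadow prices y_hops = 6, y_bottling = 8.
Δz = y_hops·Δb = 6 × (-6) = -36, so new z* = 1792 − 36 = 1756.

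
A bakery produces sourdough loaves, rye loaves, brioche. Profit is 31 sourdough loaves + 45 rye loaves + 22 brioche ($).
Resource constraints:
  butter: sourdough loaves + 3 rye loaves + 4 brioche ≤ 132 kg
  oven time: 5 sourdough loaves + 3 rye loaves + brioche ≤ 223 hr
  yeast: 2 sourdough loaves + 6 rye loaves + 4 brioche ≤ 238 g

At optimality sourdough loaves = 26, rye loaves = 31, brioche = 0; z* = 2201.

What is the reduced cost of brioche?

Check each constraint at x*: butter 119/132 (slack 13); oven time 223/223 (tight); yeast 238/238 (tight).
Slack constraints have shadow price 0 (complementary slackness).
The binding rows give the dual system: 5·y_oven time + 2·y_yeast = 31 and 3·y_oven time + 6·y_yeast = 45.
→ y_oven time = 4 and y_yeast = 5.5.
Reduced cost of brioche: c₃ − yᵀa₃ = 22 − (4·1 + 5.5·4) = 22 − 26 = -4.

-4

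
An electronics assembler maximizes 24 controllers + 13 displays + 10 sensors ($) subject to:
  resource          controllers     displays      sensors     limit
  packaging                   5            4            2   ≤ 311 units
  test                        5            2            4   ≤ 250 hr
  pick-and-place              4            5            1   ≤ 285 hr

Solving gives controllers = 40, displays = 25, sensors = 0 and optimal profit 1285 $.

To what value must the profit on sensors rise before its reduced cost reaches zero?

17

At the optimum: packaging uses 300 of 311 (slack = 11); test uses 250 of 250 (binding); pick-and-place uses 285 of 285 (binding).
Slack constraints have shadow price 0 (complementary slackness).
The binding rows give the dual system: 5·y_test + 4·y_pick-and-place = 24 and 2·y_test + 5·y_pick-and-place = 13.
This yields shadow prices y_test = 4, y_pick-and-place = 1.
sensors enters the basis when its profit ≥ yᵀa₃ = 4·4 + 1·1 = 17.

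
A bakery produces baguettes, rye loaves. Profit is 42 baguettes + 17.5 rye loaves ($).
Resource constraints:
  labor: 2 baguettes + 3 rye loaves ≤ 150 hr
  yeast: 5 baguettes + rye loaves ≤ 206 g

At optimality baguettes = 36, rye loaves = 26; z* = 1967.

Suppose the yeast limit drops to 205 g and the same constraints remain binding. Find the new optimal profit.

1960

At the optimum: labor uses 150 of 150 (binding); yeast uses 206 of 206 (binding).
From A_Bᵀ y = c: 2·y_labor + 5·y_yeast = 42; 3·y_labor + 1·y_yeast = 17.5.
→ y_labor = 3.5 and y_yeast = 7.
Δz = y_yeast·Δb = 7 × (-1) = -7, so new z* = 1967 − 7 = 1960.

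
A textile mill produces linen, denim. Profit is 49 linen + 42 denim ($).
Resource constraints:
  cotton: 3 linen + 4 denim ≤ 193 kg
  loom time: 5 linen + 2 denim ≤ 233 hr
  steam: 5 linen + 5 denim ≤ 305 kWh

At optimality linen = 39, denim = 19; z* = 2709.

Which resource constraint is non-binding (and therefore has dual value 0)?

steam

cotton: 193/193 (binding)
loom time: 233/233 (binding)
steam: 290/305 (slack 15)
By complementary slackness, a constraint with positive slack has shadow price 0 → steam.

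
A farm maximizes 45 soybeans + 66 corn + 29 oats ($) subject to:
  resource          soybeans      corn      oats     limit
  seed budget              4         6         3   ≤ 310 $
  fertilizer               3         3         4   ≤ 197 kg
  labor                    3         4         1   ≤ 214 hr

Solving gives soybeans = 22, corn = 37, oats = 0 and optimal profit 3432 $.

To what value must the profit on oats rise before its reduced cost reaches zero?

Check each constraint at x*: seed budget 310/310 (tight); fertilizer 177/197 (slack 20); labor 214/214 (tight).
By complementary slackness, y = 0 for the non-binding constraint.
Dual feasibility on the basic columns requires 4·y_seed budget + 3·y_labor = 45, 6·y_seed budget + 4·y_labor = 66.
Solving: y_seed budget = 9, y_labor = 3.
oats enters the basis when its profit ≥ yᵀa₃ = 9·3 + 3·1 = 30.

30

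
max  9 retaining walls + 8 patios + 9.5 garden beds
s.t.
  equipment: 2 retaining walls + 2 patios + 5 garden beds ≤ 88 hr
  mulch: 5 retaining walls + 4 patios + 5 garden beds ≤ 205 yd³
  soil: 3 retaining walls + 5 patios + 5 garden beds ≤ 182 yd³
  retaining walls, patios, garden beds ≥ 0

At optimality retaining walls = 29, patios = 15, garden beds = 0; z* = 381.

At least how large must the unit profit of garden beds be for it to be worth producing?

15

Check each constraint at x*: equipment 88/88 (tight); mulch 205/205 (tight); soil 162/182 (slack 20).
By complementary slackness, y = 0 for the non-binding constraint.
The binding rows give the dual system: 2·y_equipment + 5·y_mulch = 9 and 2·y_equipment + 4·y_mulch = 8.
→ y_equipment = 2 and y_mulch = 1.
garden beds enters the basis when its profit ≥ yᵀa₃ = 2·5 + 1·5 = 15.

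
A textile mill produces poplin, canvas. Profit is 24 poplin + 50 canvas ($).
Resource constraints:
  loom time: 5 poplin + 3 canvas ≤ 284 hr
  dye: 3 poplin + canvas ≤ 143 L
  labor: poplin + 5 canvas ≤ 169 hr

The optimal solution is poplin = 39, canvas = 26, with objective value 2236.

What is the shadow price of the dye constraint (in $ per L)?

5

Check each constraint at x*: loom time 273/284 (slack 11); dye 143/143 (tight); labor 169/169 (tight).
Since loom time is not tight, its dual is 0.
From A_Bᵀ y = c: 3·y_dye + 1·y_labor = 24; 1·y_dye + 5·y_labor = 50.
Solving: y_dye = 5, y_labor = 9.
Shadow price of dye = 5.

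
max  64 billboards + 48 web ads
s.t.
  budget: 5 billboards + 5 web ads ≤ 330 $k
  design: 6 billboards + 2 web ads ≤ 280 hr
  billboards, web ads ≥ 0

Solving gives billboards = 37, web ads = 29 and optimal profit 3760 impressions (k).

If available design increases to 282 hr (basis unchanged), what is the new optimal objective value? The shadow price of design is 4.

3768

Δb = 2, so new z* = 3760 + (4)·(2) = 3760 + 8 = 3768.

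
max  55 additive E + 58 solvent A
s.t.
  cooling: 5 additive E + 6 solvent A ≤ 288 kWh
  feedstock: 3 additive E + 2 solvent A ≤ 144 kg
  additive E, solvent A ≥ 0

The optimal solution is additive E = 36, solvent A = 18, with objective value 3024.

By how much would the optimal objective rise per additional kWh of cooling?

Both cooling and feedstock are binding at x*.
The binding rows give the dual system: 5·y_cooling + 3·y_feedstock = 55 and 6·y_cooling + 2·y_feedstock = 58.
Solving: y_cooling = 8, y_feedstock = 5.
Shadow price of cooling = 8.

8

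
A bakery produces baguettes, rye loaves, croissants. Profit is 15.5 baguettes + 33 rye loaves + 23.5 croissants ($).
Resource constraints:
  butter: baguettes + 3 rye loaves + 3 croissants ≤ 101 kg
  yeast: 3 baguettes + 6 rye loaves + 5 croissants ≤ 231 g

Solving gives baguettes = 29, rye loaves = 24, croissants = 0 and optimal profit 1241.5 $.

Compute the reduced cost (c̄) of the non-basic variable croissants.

-5

At the optimum: butter uses 101 of 101 (binding); yeast uses 231 of 231 (binding).
Dual feasibility on the basic columns requires 1·y_butter + 3·y_yeast = 15.5, 3·y_butter + 6·y_yeast = 33.
→ y_butter = 2 and y_yeast = 4.5.
Reduced cost of croissants: c₃ − yᵀa₃ = 23.5 − (2·3 + 4.5·5) = 23.5 − 28.5 = -5.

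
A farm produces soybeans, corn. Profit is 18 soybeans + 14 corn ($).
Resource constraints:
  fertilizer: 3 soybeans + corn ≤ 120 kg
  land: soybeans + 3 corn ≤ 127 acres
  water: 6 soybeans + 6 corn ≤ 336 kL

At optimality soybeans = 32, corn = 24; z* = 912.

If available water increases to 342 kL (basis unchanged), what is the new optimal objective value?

924

At the optimum: fertilizer uses 120 of 120 (binding); land uses 104 of 127 (slack = 23); water uses 336 of 336 (binding).
By complementary slackness, y = 0 for the non-binding constraint.
Dual feasibility on the basic columns requires 3·y_fertilizer + 6·y_water = 18, 1·y_fertilizer + 6·y_water = 14.
→ y_fertilizer = 2 and y_water = 2.
Δz = y_water·Δb = 2 × (6) = 12, so new z* = 912 + 12 = 924.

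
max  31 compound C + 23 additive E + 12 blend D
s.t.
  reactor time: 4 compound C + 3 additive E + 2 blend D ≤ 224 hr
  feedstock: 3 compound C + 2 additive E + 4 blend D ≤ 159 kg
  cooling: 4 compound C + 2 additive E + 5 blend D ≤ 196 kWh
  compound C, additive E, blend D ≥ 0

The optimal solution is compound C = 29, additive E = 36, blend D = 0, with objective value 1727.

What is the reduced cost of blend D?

-6

At the optimum: reactor time uses 224 of 224 (binding); feedstock uses 159 of 159 (binding); cooling uses 188 of 196 (slack = 8).
Since cooling is not tight, its dual is 0.
Dual feasibility on the basic columns requires 4·y_reactor time + 3·y_feedstock = 31, 3·y_reactor time + 2·y_feedstock = 23.
This yields shadow prices y_reactor time = 7, y_feedstock = 1.
Reduced cost of blend D: c₃ − yᵀa₃ = 12 − (7·2 + 1·4) = 12 − 18 = -6.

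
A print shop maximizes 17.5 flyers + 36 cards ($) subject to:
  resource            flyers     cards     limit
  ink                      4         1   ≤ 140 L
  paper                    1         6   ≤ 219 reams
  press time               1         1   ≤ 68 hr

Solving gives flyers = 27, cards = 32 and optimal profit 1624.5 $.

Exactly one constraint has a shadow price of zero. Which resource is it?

press time

ink: 140/140 (binding)
paper: 219/219 (binding)
press time: 59/68 (slack 9)
By complementary slackness, a constraint with positive slack has shadow price 0 → press time.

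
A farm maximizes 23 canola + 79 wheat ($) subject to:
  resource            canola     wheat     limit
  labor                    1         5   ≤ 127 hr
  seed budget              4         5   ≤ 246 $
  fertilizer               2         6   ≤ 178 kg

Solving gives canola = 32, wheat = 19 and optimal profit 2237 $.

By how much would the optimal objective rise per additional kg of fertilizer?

9

At the optimum: labor uses 127 of 127 (binding); seed budget uses 223 of 246 (slack = 23); fertilizer uses 178 of 178 (binding).
Since seed budget is not tight, its dual is 0.
Dual feasibility on the basic columns requires 1·y_labor + 2·y_fertilizer = 23, 5·y_labor + 6·y_fertilizer = 79.
Solving: y_labor = 5, y_fertilizer = 9.
Shadow price of fertilizer = 9.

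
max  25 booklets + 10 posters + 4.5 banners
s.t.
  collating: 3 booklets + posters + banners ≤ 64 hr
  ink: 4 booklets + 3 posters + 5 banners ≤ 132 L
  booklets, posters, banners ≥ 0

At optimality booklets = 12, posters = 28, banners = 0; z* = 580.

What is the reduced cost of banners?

-7.5

Both collating and ink are binding at x*.
The binding rows give the dual system: 3·y_collating + 4·y_ink = 25 and 1·y_collating + 3·y_ink = 10.
This yields shadow prices y_collating = 7, y_ink = 1.
Reduced cost of banners: c₃ − yᵀa₃ = 4.5 − (7·1 + 1·5) = 4.5 − 12 = -7.5.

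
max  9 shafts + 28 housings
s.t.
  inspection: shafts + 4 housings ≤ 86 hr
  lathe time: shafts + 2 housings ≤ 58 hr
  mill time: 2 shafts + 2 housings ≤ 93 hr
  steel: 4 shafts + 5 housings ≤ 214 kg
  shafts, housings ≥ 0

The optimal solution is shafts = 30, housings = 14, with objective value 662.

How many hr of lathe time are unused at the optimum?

0

lathe time used = 1·30 + 2·14 = 58; slack = 58 − 58 = 0.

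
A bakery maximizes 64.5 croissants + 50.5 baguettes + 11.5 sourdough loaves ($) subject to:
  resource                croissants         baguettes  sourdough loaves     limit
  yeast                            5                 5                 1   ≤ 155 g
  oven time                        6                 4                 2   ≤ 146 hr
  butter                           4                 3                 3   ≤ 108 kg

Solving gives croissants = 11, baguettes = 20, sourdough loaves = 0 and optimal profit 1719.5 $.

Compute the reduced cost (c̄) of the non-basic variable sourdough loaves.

-7

Check each constraint at x*: yeast 155/155 (tight); oven time 146/146 (tight); butter 104/108 (slack 4).
Slack constraints have shadow price 0 (complementary slackness).
The binding rows give the dual system: 5·y_yeast + 6·y_oven time = 64.5 and 5·y_yeast + 4·y_oven time = 50.5.
This yields shadow prices y_yeast = 4.5, y_oven time = 7.
Reduced cost of sourdough loaves: c₃ − yᵀa₃ = 11.5 − (4.5·1 + 7·2) = 11.5 − 18.5 = -7.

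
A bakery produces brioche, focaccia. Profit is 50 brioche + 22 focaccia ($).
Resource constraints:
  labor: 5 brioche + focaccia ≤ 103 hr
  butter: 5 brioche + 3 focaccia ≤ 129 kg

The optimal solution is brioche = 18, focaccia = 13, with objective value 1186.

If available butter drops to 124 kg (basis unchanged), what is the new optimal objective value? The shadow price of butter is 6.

1156

Δb = -5, so new z* = 1186 + (6)·(-5) = 1186 − 30 = 1156.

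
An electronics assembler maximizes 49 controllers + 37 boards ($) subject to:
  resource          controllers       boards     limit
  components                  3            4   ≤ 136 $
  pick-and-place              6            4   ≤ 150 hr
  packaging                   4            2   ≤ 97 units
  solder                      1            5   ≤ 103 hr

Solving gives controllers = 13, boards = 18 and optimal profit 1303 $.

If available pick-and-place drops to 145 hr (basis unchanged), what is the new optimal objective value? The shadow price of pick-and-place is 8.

1263

Δb = -5, so new z* = 1303 + (8)·(-5) = 1303 − 40 = 1263.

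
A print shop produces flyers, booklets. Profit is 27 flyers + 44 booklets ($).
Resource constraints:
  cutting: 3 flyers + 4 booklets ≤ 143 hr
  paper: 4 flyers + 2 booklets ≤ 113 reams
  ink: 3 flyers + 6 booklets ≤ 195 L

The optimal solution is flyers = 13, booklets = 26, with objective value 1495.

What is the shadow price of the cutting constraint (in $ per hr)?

5

Check each constraint at x*: cutting 143/143 (tight); paper 104/113 (slack 9); ink 195/195 (tight).
Slack constraints have shadow price 0 (complementary slackness).
From A_Bᵀ y = c: 3·y_cutting + 3·y_ink = 27; 4·y_cutting + 6·y_ink = 44.
→ y_cutting = 5 and y_ink = 4.
Shadow price of cutting = 5.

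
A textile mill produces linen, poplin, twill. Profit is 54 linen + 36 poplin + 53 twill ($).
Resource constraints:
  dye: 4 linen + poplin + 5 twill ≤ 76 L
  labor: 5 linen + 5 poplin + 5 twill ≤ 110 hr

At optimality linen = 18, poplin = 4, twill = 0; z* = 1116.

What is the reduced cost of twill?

Both dye and labor are binding at x*.
The binding rows give the dual system: 4·y_dye + 5·y_labor = 54 and 1·y_dye + 5·y_labor = 36.
Solving: y_dye = 6, y_labor = 6.
Reduced cost of twill: c₃ − yᵀa₃ = 53 − (6·5 + 6·5) = 53 − 60 = -7.

-7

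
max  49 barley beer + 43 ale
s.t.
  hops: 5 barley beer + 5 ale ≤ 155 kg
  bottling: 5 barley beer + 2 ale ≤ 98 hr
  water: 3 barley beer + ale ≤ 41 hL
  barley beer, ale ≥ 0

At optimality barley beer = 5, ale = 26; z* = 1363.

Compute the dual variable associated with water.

3

Check each constraint at x*: hops 155/155 (tight); bottling 77/98 (slack 21); water 41/41 (tight).
By complementary slackness, y = 0 for the non-binding constraint.
The binding rows give the dual system: 5·y_hops + 3·y_water = 49 and 5·y_hops + 1·y_water = 43.
→ y_hops = 8 and y_water = 3.
Shadow price of water = 3.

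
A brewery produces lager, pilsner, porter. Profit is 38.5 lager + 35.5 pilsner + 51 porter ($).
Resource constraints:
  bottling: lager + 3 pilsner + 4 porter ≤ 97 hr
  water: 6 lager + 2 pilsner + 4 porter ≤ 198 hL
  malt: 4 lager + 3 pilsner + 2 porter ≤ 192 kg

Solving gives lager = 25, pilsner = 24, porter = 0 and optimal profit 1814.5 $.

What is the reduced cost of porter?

At the optimum: bottling uses 97 of 97 (binding); water uses 198 of 198 (binding); malt uses 172 of 192 (slack = 20).
By complementary slackness, y = 0 for the non-binding constraint.
From A_Bᵀ y = c: 1·y_bottling + 6·y_water = 38.5; 3·y_bottling + 2·y_water = 35.5.
Solving: y_bottling = 8.5, y_water = 5.
Reduced cost of porter: c₃ − yᵀa₃ = 51 − (8.5·4 + 5·4) = 51 − 54 = -3.

-3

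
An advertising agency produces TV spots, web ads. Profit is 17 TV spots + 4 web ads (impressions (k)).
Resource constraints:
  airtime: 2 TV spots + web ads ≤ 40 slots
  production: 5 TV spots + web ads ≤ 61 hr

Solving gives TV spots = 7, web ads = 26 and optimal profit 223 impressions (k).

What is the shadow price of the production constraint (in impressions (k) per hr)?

At the optimum: airtime uses 40 of 40 (binding); production uses 61 of 61 (binding).
Dual feasibility on the basic columns requires 2·y_airtime + 5·y_production = 17, 1·y_airtime + 1·y_production = 4.
Solving: y_airtime = 1, y_production = 3.
Shadow price of production = 3.

3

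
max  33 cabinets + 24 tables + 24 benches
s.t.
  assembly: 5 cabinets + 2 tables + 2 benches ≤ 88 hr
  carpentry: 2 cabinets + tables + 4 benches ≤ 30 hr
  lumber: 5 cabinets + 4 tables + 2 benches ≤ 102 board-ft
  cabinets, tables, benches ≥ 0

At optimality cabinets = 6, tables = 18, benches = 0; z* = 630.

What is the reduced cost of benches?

-2

At the optimum: assembly uses 66 of 88 (slack = 22); carpentry uses 30 of 30 (binding); lumber uses 102 of 102 (binding).
Slack constraints have shadow price 0 (complementary slackness).
From A_Bᵀ y = c: 2·y_carpentry + 5·y_lumber = 33; 1·y_carpentry + 4·y_lumber = 24.
Solving: y_carpentry = 4, y_lumber = 5.
Reduced cost of benches: c₃ − yᵀa₃ = 24 − (4·4 + 5·2) = 24 − 26 = -2.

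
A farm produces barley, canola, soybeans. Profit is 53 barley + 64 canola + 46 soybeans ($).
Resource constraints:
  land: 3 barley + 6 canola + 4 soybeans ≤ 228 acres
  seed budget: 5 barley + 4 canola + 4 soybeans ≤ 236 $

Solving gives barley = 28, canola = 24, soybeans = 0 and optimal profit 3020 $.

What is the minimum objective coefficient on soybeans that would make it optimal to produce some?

52

Check each constraint at x*: land 228/228 (tight); seed budget 236/236 (tight).
Dual feasibility on the basic columns requires 3·y_land + 5·y_seed budget = 53, 6·y_land + 4·y_seed budget = 64.
Solving: y_land = 6, y_seed budget = 7.
soybeans enters the basis when its profit ≥ yᵀa₃ = 6·4 + 7·4 = 52.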